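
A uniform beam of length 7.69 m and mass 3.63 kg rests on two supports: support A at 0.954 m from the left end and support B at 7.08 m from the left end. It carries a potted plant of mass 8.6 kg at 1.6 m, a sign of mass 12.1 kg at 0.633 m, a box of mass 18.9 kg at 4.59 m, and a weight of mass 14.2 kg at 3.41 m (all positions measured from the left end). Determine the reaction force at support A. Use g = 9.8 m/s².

About support B:
Beam weight: 3.63 × 9.8 = 35.57 N down at 3.845 m → arm 3.235 m, τ = 35.57 × 3.235 = 115.1 N·m counterclockwise.
Potted plant: 8.6 × 9.8 = 84.28 N down at 1.6 m → arm 5.48 m, τ = 84.28 × 5.48 = 461.9 N·m counterclockwise.
Sign: 12.1 × 9.8 = 118.6 N down at 0.633 m → arm 6.447 m, τ = 118.6 × 6.447 = 764.6 N·m counterclockwise.
Box: 18.9 × 9.8 = 185.2 N down at 4.59 m → arm 2.49 m, τ = 185.2 × 2.49 = 461.1 N·m counterclockwise.
Weight: 14.2 × 9.8 = 139.2 N down at 3.41 m → arm 3.67 m, τ = 139.2 × 3.67 = 510.9 N·m counterclockwise.
Net load moment about support B = 2314 N·m counterclockwise.
Reaction R at support A is upward at 0.954 m, arm 6.126 m → moment R × 6.126 clockwise.
Balancing moments: R × 6.126 = 2314, giving R = 378 N.

R_A ≈ 378 N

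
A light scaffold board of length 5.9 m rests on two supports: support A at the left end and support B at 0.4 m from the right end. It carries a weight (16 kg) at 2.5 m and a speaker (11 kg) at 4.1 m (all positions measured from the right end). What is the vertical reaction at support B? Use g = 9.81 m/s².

Choose support A as the axis so its reaction then has zero moment arm.
Weight: 16 × 9.81 = 157 N down at 2.5 m → arm 3.4 m, τ = 157 × 3.4 = 533.8 N·m clockwise.
Speaker: 11 × 9.81 = 107.9 N down at 4.1 m → arm 1.8 m, τ = 107.9 × 1.8 = 194.2 N·m clockwise.
Net load moment about support A = 728 N·m clockwise.
Reaction R at support B is upward at 0.4 m, arm 5.5 m → moment R × 5.5 counterclockwise.
Στ = 0 ⇒ R × 5.5 = 728 ⇒ R = 132 N.

R_B ≈ 132 N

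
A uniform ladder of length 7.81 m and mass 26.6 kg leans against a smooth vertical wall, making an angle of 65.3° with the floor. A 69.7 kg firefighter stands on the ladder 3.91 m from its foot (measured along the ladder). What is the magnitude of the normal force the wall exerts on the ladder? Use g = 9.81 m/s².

Taking torques about the foot of the ladder:
Ladder weight 26.6×9.81 = 260.9 N acts at 3.905 m along the ladder; its horizontal arm is 3.905·cos65.3° = 1.632 m → τ = 425.8 N·m clockwise.
Firefighter: 69.7×9.81 = 683.8 N at 3.91 m → arm 1.634 m → τ = 1117 N·m clockwise.
Wall normal N acts horizontally at the top; its moment arm is the height L sinθ = 7.81·sin65.3° = 7.095 m, counterclockwise.
Στ = 0 ⇒ N × 7.095 = 1543 ⇒ N = 217 N.

N_wall ≈ 217 N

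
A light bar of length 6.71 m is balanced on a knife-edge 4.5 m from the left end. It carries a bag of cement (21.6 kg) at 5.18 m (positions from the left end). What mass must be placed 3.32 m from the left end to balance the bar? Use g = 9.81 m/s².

m ≈ 12.4 kg

Sum moments about the knife-edge (at 4.5 m from the left end) (the support reaction has zero arm there).
Bag of cement: 21.6 × 9.81 = 211.9 N down at 5.18 m → arm 0.68 m, τ = 211.9 × 0.68 = 144.1 N·m clockwise.
Net moment of known loads = 144.1 N·m clockwise.
An unknown mass m at 3.32 m has arm 1.18 m; its moment is m·g·1.18 counterclockwise.
Setting net torque to zero: m × 9.81 × 1.18 = 144.1 → m = 144.1 / (9.81 × 1.18) = 12.4 kg.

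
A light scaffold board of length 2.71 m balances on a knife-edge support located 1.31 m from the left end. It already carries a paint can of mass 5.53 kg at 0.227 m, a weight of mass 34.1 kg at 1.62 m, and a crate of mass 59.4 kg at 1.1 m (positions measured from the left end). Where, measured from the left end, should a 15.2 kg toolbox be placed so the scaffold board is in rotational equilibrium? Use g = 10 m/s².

About the knife-edge support (at 1.31 m from the left end):
Paint can: 5.53 × 10 = 55.3 N down at 0.227 m → arm 1.083 m, τ = 55.3 × 1.083 = 59.89 N·m counterclockwise.
Weight: 34.1 × 10 = 341 N down at 1.62 m → arm 0.31 m, τ = 341 × 0.31 = 105.7 N·m clockwise.
Crate: 59.4 × 10 = 594 N down at 1.1 m → arm 0.21 m, τ = 594 × 0.21 = 124.7 N·m counterclockwise.
Net moment of existing loads = 78.89 N·m counterclockwise.
The toolbox weighs 15.2 × 10 = 152 N and must supply an equal clockwise moment, so its lever arm about the knife-edge support is 78.89 / 152 = 0.519 m.
That puts it at 1.31 + 0.519 = 1.83 m from the left end.

x ≈ 1.83 m from the left end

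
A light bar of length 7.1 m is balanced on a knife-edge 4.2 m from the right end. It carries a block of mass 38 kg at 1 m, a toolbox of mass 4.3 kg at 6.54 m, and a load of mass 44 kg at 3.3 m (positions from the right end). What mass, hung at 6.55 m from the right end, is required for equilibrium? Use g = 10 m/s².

m ≈ 64.3 kg

Sum moments about the knife-edge (at 4.2 m from the right end) (the support reaction has zero arm there).
Block: 38 × 10 = 380 N down at 1 m → arm 3.2 m, τ = 380 × 3.2 = 1216 N·m clockwise.
Toolbox: 4.3 × 10 = 43 N down at 6.54 m → arm 2.34 m, τ = 43 × 2.34 = 100.6 N·m counterclockwise.
Load: 44 × 10 = 440 N down at 3.3 m → arm 0.9 m, τ = 440 × 0.9 = 396 N·m clockwise.
Net moment of known loads = 1511 N·m clockwise.
An unknown mass m at 6.55 m has arm 2.35 m; its moment is m·g·2.35 counterclockwise.
Balancing moments: m × 10 × 2.35 = 1511, giving m = 1511 / (10 × 2.35) = 64.3 kg.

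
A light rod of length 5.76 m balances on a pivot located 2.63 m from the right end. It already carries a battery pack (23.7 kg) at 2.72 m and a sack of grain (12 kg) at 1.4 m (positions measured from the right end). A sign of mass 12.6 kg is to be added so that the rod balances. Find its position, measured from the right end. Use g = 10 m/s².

x ≈ 3.63 m from the right end

Take moments about the pivot (at 2.63 m from the right end).
Battery pack: 23.7 × 10 = 237 N down at 2.72 m → arm 0.09 m, τ = 237 × 0.09 = 21.33 N·m counterclockwise.
Sack of grain: 12 × 10 = 120 N down at 1.4 m → arm 1.23 m, τ = 120 × 1.23 = 147.6 N·m clockwise.
Net moment of existing loads = 126.3 N·m clockwise.
The sign weighs 12.6 × 10 = 126 N and must supply an equal counterclockwise moment, so its lever arm about the pivot is 126.3 / 126 = 1 m.
That puts it at 2.63 + 1 = 3.63 m from the right end.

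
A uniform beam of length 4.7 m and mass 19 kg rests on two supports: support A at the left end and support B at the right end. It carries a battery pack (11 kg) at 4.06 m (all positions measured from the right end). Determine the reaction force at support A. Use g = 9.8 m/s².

R_A ≈ 186 N

Choose support B as the axis so its reaction then has zero moment arm.
Beam weight: 19 × 9.8 = 186.2 N down at 2.35 m → arm 2.35 m, τ = 186.2 × 2.35 = 437.6 N·m counterclockwise.
Battery pack: 11 × 9.8 = 107.8 N down at 4.06 m → arm 4.06 m, τ = 107.8 × 4.06 = 437.7 N·m counterclockwise.
Net load moment about support B = 875.3 N·m counterclockwise.
Reaction R at support A is upward at 4.7 m, arm 4.7 m → moment R × 4.7 clockwise.
For rotational equilibrium, R × 4.7 = 875.3, so R = 186 N.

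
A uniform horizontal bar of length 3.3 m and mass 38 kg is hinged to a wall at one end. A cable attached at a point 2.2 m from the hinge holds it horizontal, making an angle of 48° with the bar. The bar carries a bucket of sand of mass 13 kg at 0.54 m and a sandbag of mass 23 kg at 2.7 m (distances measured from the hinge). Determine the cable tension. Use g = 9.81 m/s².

T ≈ 791 N

Taking torques about the hinge:
Beam weight: 38 × 9.81 = 372.8 N down at 1.65 m → arm 1.65 m, τ = 372.8 × 1.65 = 615.1 N·m clockwise.
Bucket of sand: 13 × 9.81 = 127.5 N down at 0.54 m → arm 0.54 m, τ = 127.5 × 0.54 = 68.85 N·m clockwise.
Sandbag: 23 × 9.81 = 225.6 N down at 2.7 m → arm 2.7 m, τ = 225.6 × 2.7 = 609.1 N·m clockwise.
Total clockwise load moment = 1293 N·m.
The cable tension T acts at 2.2 m; only its component perpendicular to the bar, T sinθ, produces torque. sin 48° = 0.7431.
Balancing moments: T × 2.2 × 0.7431 = 1293, giving T = 1293 / 1.635 = 791 N.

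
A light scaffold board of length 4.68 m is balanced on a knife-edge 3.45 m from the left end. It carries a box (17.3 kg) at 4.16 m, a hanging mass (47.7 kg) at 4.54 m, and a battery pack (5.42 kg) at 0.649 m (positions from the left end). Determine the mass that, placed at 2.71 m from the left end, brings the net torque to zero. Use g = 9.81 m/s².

m ≈ 66.3 kg

Taking torques about the knife-edge (at 3.45 m from the left end):
Box: 17.3 × 9.81 = 169.7 N down at 4.16 m → arm 0.71 m, τ = 169.7 × 0.71 = 120.5 N·m clockwise.
Hanging mass: 47.7 × 9.81 = 467.9 N down at 4.54 m → arm 1.09 m, τ = 467.9 × 1.09 = 510 N·m clockwise.
Battery pack: 5.42 × 9.81 = 53.17 N down at 0.649 m → arm 2.801 m, τ = 53.17 × 2.801 = 148.9 N·m counterclockwise.
Net moment of known loads = 481.6 N·m clockwise.
An unknown mass m at 2.71 m has arm 0.74 m; its moment is m·g·0.74 counterclockwise.
Balancing moments: m × 9.81 × 0.74 = 481.6, giving m = 481.6 / (9.81 × 0.74) = 66.3 kg.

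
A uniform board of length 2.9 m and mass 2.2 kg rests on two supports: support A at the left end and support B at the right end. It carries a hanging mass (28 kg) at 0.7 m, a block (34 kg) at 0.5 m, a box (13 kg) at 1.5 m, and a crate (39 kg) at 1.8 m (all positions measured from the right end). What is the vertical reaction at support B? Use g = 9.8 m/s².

Taking torques about support A:
Beam weight: 2.2 × 9.8 = 21.56 N down at 1.45 m → arm 1.45 m, τ = 21.56 × 1.45 = 31.26 N·m clockwise.
Hanging mass: 28 × 9.8 = 274.4 N down at 0.7 m → arm 2.2 m, τ = 274.4 × 2.2 = 603.7 N·m clockwise.
Block: 34 × 9.8 = 333.2 N down at 0.5 m → arm 2.4 m, τ = 333.2 × 2.4 = 799.7 N·m clockwise.
Box: 13 × 9.8 = 127.4 N down at 1.5 m → arm 1.4 m, τ = 127.4 × 1.4 = 178.4 N·m clockwise.
Crate: 39 × 9.8 = 382.2 N down at 1.8 m → arm 1.1 m, τ = 382.2 × 1.1 = 420.4 N·m clockwise.
Net load moment about support A = 2033 N·m clockwise.
Reaction R at support B is upward at 0 m, arm 2.9 m → moment R × 2.9 counterclockwise.
For rotational equilibrium, R × 2.9 = 2033, so R = 701 N.

R_B ≈ 701 N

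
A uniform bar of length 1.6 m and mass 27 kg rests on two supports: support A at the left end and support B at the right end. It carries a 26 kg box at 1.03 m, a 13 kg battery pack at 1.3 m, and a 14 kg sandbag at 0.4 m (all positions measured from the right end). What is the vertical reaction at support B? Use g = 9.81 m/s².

R_B ≈ 350 N

Taking torques about support A:
Beam weight: 27 × 9.81 = 264.9 N down at 0.8 m → arm 0.8 m, τ = 264.9 × 0.8 = 211.9 N·m clockwise.
Box: 26 × 9.81 = 255.1 N down at 1.03 m → arm 0.57 m, τ = 255.1 × 0.57 = 145.4 N·m clockwise.
Battery pack: 13 × 9.81 = 127.5 N down at 1.3 m → arm 0.3 m, τ = 127.5 × 0.3 = 38.25 N·m clockwise.
Sandbag: 14 × 9.81 = 137.3 N down at 0.4 m → arm 1.2 m, τ = 137.3 × 1.2 = 164.8 N·m clockwise.
Net load moment about support A = 560.4 N·m clockwise.
Reaction R at support B is upward at 0 m, arm 1.6 m → moment R × 1.6 counterclockwise.
Στ = 0 ⇒ R × 1.6 = 560.4 ⇒ R = 350 N.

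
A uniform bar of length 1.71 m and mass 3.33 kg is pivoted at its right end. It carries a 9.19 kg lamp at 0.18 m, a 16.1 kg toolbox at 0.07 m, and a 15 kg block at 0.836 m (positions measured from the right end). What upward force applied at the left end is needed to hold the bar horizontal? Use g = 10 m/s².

Take moments about the right end.
Beam weight: 3.33 × 10 = 33.3 N down at 0.855 m → arm 0.855 m, τ = 33.3 × 0.855 = 28.47 N·m counterclockwise.
Lamp: 9.19 × 10 = 91.9 N down at 0.18 m → arm 0.18 m, τ = 91.9 × 0.18 = 16.54 N·m counterclockwise.
Toolbox: 16.1 × 10 = 161 N down at 0.07 m → arm 0.07 m, τ = 161 × 0.07 = 11.27 N·m counterclockwise.
Block: 15 × 10 = 150 N down at 0.836 m → arm 0.836 m, τ = 150 × 0.836 = 125.4 N·m counterclockwise.
Net moment of the loads = 181.7 N·m counterclockwise.
The upward force F acts at the left end, arm 1.71 m, giving F × 1.71 clockwise.
For rotational equilibrium, F × 1.71 = 181.7, so F = 181.7 / 1.71 = 106 N.

F ≈ 106 N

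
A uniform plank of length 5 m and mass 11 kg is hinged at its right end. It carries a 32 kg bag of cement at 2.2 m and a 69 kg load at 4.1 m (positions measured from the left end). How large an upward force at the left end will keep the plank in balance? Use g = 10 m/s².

F ≈ 358 N

Take moments about the right end.
Beam weight: 11 × 10 = 110 N down at 2.5 m → arm 2.5 m, τ = 110 × 2.5 = 275 N·m counterclockwise.
Bag of cement: 32 × 10 = 320 N down at 2.2 m → arm 2.8 m, τ = 320 × 2.8 = 896 N·m counterclockwise.
Load: 69 × 10 = 690 N down at 4.1 m → arm 0.9 m, τ = 690 × 0.9 = 621 N·m counterclockwise.
Net moment of the loads = 1792 N·m counterclockwise.
The upward force F acts at the left end, arm 5 m, giving F × 5 clockwise.
Στ = 0 ⇒ F × 5 = 1792 ⇒ F = 1792 / 5 = 358 N.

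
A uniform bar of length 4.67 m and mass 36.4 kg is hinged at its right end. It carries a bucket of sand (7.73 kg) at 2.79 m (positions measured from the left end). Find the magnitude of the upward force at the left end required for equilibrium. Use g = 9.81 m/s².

F ≈ 209 N

Choose the right end as the axis so the unknown pivot reaction has zero arm there.
Beam weight: 36.4 × 9.81 = 357.1 N down at 2.335 m → arm 2.335 m, τ = 357.1 × 2.335 = 833.8 N·m counterclockwise.
Bucket of sand: 7.73 × 9.81 = 75.83 N down at 2.79 m → arm 1.88 m, τ = 75.83 × 1.88 = 142.6 N·m counterclockwise.
Net moment of the loads = 976.4 N·m counterclockwise.
The upward force F acts at the left end, arm 4.67 m, giving F × 4.67 clockwise.
For rotational equilibrium, F × 4.67 = 976.4, so F = 976.4 / 4.67 = 209 N.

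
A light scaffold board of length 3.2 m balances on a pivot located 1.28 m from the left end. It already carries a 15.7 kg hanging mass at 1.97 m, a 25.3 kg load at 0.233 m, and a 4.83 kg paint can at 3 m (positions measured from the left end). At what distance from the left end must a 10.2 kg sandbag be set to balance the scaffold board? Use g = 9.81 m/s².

x ≈ 2 m from the left end

About the pivot (at 1.28 m from the left end):
Hanging mass: 15.7 × 9.81 = 154 N down at 1.97 m → arm 0.69 m, τ = 154 × 0.69 = 106.3 N·m clockwise.
Load: 25.3 × 9.81 = 248.2 N down at 0.233 m → arm 1.047 m, τ = 248.2 × 1.047 = 259.9 N·m counterclockwise.
Paint can: 4.83 × 9.81 = 47.38 N down at 3 m → arm 1.72 m, τ = 47.38 × 1.72 = 81.49 N·m clockwise.
Net moment of existing loads = 72.11 N·m counterclockwise.
The sandbag weighs 10.2 × 9.81 = 100.1 N and must supply an equal clockwise moment, so its lever arm about the pivot is 72.11 / 100.1 = 0.72 m.
That puts it at 1.28 + 0.72 = 2 m from the left end.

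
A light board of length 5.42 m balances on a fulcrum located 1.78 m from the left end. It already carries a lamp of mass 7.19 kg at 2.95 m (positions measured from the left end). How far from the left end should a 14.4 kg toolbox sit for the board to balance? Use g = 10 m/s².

x ≈ 1.2 m from the left end

Take moments about the fulcrum (at 1.78 m from the left end).
Lamp: 7.19 × 10 = 71.9 N down at 2.95 m → arm 1.17 m, τ = 71.9 × 1.17 = 84.12 N·m clockwise.
Net moment of existing loads = 84.12 N·m clockwise.
The toolbox weighs 14.4 × 10 = 144 N and must supply an equal counterclockwise moment, so its lever arm about the fulcrum is 84.12 / 144 = 0.584 m.
That puts it at 1.78 − 0.584 = 1.2 m from the left end.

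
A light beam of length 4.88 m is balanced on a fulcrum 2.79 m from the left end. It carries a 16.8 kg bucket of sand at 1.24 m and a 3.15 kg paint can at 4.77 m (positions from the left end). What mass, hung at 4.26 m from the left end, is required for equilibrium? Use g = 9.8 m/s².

About the fulcrum (at 2.79 m from the left end):
Bucket of sand: 16.8 × 9.8 = 164.6 N down at 1.24 m → arm 1.55 m, τ = 164.6 × 1.55 = 255.1 N·m counterclockwise.
Paint can: 3.15 × 9.8 = 30.87 N down at 4.77 m → arm 1.98 m, τ = 30.87 × 1.98 = 61.12 N·m clockwise.
Net moment of known loads = 194 N·m counterclockwise.
An unknown mass m at 4.26 m has arm 1.47 m; its moment is m·g·1.47 clockwise.
Στ = 0 ⇒ m × 9.8 × 1.47 = 194 ⇒ m = 194 / (9.8 × 1.47) = 13.5 kg.

m ≈ 13.5 kg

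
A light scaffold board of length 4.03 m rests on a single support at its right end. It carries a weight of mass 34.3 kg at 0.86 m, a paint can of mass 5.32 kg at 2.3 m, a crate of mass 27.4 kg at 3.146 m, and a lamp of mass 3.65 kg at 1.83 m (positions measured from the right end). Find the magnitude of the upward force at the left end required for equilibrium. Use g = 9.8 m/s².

F ≈ 327 N

Take moments about the right end.
Weight: 34.3 × 9.8 = 336.1 N down at 0.86 m → arm 0.86 m, τ = 336.1 × 0.86 = 289 N·m counterclockwise.
Paint can: 5.32 × 9.8 = 52.14 N down at 2.3 m → arm 2.3 m, τ = 52.14 × 2.3 = 119.9 N·m counterclockwise.
Crate: 27.4 × 9.8 = 268.5 N down at 3.146 m → arm 3.146 m, τ = 268.5 × 3.146 = 844.7 N·m counterclockwise.
Lamp: 3.65 × 9.8 = 35.77 N down at 1.83 m → arm 1.83 m, τ = 35.77 × 1.83 = 65.46 N·m counterclockwise.
Net moment of the loads = 1319 N·m counterclockwise.
The upward force F acts at the left end, arm 4.03 m, giving F × 4.03 clockwise.
Setting net torque to zero: F × 4.03 = 1319 → F = 1319 / 4.03 = 327 N.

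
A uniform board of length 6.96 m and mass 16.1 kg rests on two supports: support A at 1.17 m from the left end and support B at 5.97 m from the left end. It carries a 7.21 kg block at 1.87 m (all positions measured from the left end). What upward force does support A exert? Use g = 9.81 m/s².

Taking torques about support B:
Beam weight: 16.1 × 9.81 = 157.9 N down at 3.48 m → arm 2.49 m, τ = 157.9 × 2.49 = 393.2 N·m counterclockwise.
Block: 7.21 × 9.81 = 70.73 N down at 1.87 m → arm 4.1 m, τ = 70.73 × 4.1 = 290 N·m counterclockwise.
Net load moment about support B = 683.2 N·m counterclockwise.
Reaction R at support A is upward at 1.17 m, arm 4.8 m → moment R × 4.8 clockwise.
For rotational equilibrium, R × 4.8 = 683.2, so R = 142 N.

R_A ≈ 142 N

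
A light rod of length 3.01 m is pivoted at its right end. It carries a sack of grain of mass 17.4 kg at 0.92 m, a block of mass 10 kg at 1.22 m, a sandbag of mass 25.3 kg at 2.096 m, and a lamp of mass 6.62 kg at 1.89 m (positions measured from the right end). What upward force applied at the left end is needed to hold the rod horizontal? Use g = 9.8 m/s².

Taking torques about the right end:
Sack of grain: 17.4 × 9.8 = 170.5 N down at 0.92 m → arm 0.92 m, τ = 170.5 × 0.92 = 156.9 N·m counterclockwise.
Block: 10 × 9.8 = 98 N down at 1.22 m → arm 1.22 m, τ = 98 × 1.22 = 119.6 N·m counterclockwise.
Sandbag: 25.3 × 9.8 = 247.9 N down at 2.096 m → arm 2.096 m, τ = 247.9 × 2.096 = 519.6 N·m counterclockwise.
Lamp: 6.62 × 9.8 = 64.88 N down at 1.89 m → arm 1.89 m, τ = 64.88 × 1.89 = 122.6 N·m counterclockwise.
Net moment of the loads = 918.7 N·m counterclockwise.
The upward force F acts at the left end, arm 3.01 m, giving F × 3.01 clockwise.
For rotational equilibrium, F × 3.01 = 918.7, so F = 918.7 / 3.01 = 305 N.

F ≈ 305 N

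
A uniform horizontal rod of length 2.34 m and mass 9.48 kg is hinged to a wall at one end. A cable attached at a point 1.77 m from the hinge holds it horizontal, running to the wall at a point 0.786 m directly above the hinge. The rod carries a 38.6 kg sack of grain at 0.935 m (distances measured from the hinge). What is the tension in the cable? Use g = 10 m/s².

Choose the hinge as the axis so the unknown hinge reaction has zero arm there.
Beam weight: 9.48 × 10 = 94.8 N down at 1.17 m → arm 1.17 m, τ = 94.8 × 1.17 = 110.9 N·m clockwise.
Sack of grain: 38.6 × 10 = 386 N down at 0.935 m → arm 0.935 m, τ = 386 × 0.935 = 360.9 N·m clockwise.
Total clockwise load moment = 471.8 N·m.
The cable tension T acts at 1.77 m; only its component perpendicular to the rod, T sinθ, produces torque. sinθ = h/√(h²+d²) = 0.786/√(0.786²+1.77²) = 0.4059.
Στ = 0 ⇒ T × 1.77 × 0.4059 = 471.8 ⇒ T = 471.8 / 0.7184 = 657 N.

T ≈ 657 N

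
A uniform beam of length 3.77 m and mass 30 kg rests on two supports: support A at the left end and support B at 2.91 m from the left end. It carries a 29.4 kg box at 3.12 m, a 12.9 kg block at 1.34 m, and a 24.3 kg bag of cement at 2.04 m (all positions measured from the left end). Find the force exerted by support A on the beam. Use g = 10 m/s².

R_A ≈ 227 N

Take moments about support B.
Beam weight: 30 × 10 = 300 N down at 1.885 m → arm 1.025 m, τ = 300 × 1.025 = 307.5 N·m counterclockwise.
Box: 29.4 × 10 = 294 N down at 3.12 m → arm 0.21 m, τ = 294 × 0.21 = 61.74 N·m clockwise.
Block: 12.9 × 10 = 129 N down at 1.34 m → arm 1.57 m, τ = 129 × 1.57 = 202.5 N·m counterclockwise.
Bag of cement: 24.3 × 10 = 243 N down at 2.04 m → arm 0.87 m, τ = 243 × 0.87 = 211.4 N·m counterclockwise.
Net load moment about support B = 659.7 N·m counterclockwise.
Reaction R at support A is upward at 0 m, arm 2.91 m → moment R × 2.91 clockwise.
Στ = 0 ⇒ R × 2.91 = 659.7 ⇒ R = 227 N.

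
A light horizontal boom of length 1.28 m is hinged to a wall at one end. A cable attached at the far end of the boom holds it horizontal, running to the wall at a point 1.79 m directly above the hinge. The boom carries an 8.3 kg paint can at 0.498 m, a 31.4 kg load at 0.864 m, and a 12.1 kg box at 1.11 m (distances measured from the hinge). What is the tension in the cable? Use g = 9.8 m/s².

T ≈ 421 N

Take moments about the hinge.
Paint can: 8.3 × 9.8 = 81.34 N down at 0.498 m → arm 0.498 m, τ = 81.34 × 0.498 = 40.51 N·m clockwise.
Load: 31.4 × 9.8 = 307.7 N down at 0.864 m → arm 0.864 m, τ = 307.7 × 0.864 = 265.9 N·m clockwise.
Box: 12.1 × 9.8 = 118.6 N down at 1.11 m → arm 1.11 m, τ = 118.6 × 1.11 = 131.6 N·m clockwise.
Total clockwise load moment = 438 N·m.
The cable tension T acts at 1.28 m; only its component perpendicular to the boom, T sinθ, produces torque. sinθ = h/√(h²+d²) = 1.79/√(1.79²+1.28²) = 0.8134.
Balancing moments: T × 1.28 × 0.8134 = 438, giving T = 438 / 1.041 = 421 N.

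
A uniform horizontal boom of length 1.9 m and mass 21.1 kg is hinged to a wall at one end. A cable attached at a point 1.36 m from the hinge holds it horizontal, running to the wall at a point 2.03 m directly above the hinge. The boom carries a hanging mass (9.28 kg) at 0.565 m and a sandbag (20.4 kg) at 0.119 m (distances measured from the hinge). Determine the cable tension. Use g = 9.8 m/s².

T ≈ 240 N

Choose the hinge as the axis so the unknown hinge reaction has zero arm there.
Beam weight: 21.1 × 9.8 = 206.8 N down at 0.95 m → arm 0.95 m, τ = 206.8 × 0.95 = 196.5 N·m clockwise.
Hanging mass: 9.28 × 9.8 = 90.94 N down at 0.565 m → arm 0.565 m, τ = 90.94 × 0.565 = 51.38 N·m clockwise.
Sandbag: 20.4 × 9.8 = 199.9 N down at 0.119 m → arm 0.119 m, τ = 199.9 × 0.119 = 23.79 N·m clockwise.
Total clockwise load moment = 271.7 N·m.
The cable tension T acts at 1.36 m; only its component perpendicular to the boom, T sinθ, produces torque. sinθ = h/√(h²+d²) = 2.03/√(2.03²+1.36²) = 0.8308.
Balancing moments: T × 1.36 × 0.8308 = 271.7, giving T = 271.7 / 1.13 = 240 N.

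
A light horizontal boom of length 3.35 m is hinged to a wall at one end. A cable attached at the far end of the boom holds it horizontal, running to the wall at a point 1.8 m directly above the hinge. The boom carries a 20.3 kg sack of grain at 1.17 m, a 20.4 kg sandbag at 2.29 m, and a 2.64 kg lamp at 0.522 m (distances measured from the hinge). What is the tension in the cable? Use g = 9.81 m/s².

T ≈ 444 N

Take moments about the hinge.
Sack of grain: 20.3 × 9.81 = 199.1 N down at 1.17 m → arm 1.17 m, τ = 199.1 × 1.17 = 232.9 N·m clockwise.
Sandbag: 20.4 × 9.81 = 200.1 N down at 2.29 m → arm 2.29 m, τ = 200.1 × 2.29 = 458.2 N·m clockwise.
Lamp: 2.64 × 9.81 = 25.9 N down at 0.522 m → arm 0.522 m, τ = 25.9 × 0.522 = 13.52 N·m clockwise.
Total clockwise load moment = 704.6 N·m.
The cable tension T acts at 3.35 m; only its component perpendicular to the boom, T sinθ, produces torque. sinθ = h/√(h²+d²) = 1.8/√(1.8²+3.35²) = 0.4733.
Στ = 0 ⇒ T × 3.35 × 0.4733 = 704.6 ⇒ T = 704.6 / 1.586 = 444 N.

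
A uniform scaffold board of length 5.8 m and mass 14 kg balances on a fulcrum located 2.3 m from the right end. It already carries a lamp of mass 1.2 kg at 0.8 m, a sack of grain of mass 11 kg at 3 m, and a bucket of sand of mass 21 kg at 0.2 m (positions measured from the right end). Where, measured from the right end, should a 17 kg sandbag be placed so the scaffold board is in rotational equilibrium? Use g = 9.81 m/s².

Take moments about the fulcrum (at 2.3 m from the right end).
Beam weight: 14 × 9.81 = 137.3 N down at 2.9 m → arm 0.6 m, τ = 137.3 × 0.6 = 82.38 N·m counterclockwise.
Lamp: 1.2 × 9.81 = 11.77 N down at 0.8 m → arm 1.5 m, τ = 11.77 × 1.5 = 17.66 N·m clockwise.
Sack of grain: 11 × 9.81 = 107.9 N down at 3 m → arm 0.7 m, τ = 107.9 × 0.7 = 75.53 N·m counterclockwise.
Bucket of sand: 21 × 9.81 = 206 N down at 0.2 m → arm 2.1 m, τ = 206 × 2.1 = 432.6 N·m clockwise.
Net moment of existing loads = 292.4 N·m clockwise.
The sandbag weighs 17 × 9.81 = 166.8 N and must supply an equal counterclockwise moment, so its lever arm about the fulcrum is 292.4 / 166.8 = 1.75 m.
That puts it at 2.3 + 1.75 = 4.05 m from the right end.

x ≈ 4.05 m from the right end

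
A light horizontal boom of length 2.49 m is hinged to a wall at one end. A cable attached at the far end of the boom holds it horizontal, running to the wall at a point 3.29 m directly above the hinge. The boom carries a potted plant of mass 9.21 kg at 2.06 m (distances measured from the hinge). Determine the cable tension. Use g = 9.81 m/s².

Taking torques about the hinge:
Potted plant: 9.21 × 9.81 = 90.35 N down at 2.06 m → arm 2.06 m, τ = 90.35 × 2.06 = 186.1 N·m clockwise.
Total clockwise load moment = 186.1 N·m.
The cable tension T acts at 2.49 m; only its component perpendicular to the boom, T sinθ, produces torque. sinθ = h/√(h²+d²) = 3.29/√(3.29²+2.49²) = 0.7974.
For rotational equilibrium, T × 2.49 × 0.7974 = 186.1, so T = 186.1 / 1.986 = 93.7 N.

T ≈ 93.7 N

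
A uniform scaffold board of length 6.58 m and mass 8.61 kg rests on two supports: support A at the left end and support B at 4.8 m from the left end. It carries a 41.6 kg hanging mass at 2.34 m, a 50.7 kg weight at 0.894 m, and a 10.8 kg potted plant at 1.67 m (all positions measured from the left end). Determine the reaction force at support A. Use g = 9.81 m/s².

Choose support B as the axis so its reaction then has zero moment arm.
Beam weight: 8.61 × 9.81 = 84.46 N down at 3.29 m → arm 1.51 m, τ = 84.46 × 1.51 = 127.5 N·m counterclockwise.
Hanging mass: 41.6 × 9.81 = 408.1 N down at 2.34 m → arm 2.46 m, τ = 408.1 × 2.46 = 1004 N·m counterclockwise.
Weight: 50.7 × 9.81 = 497.4 N down at 0.894 m → arm 3.906 m, τ = 497.4 × 3.906 = 1943 N·m counterclockwise.
Potted plant: 10.8 × 9.81 = 105.9 N down at 1.67 m → arm 3.13 m, τ = 105.9 × 3.13 = 331.5 N·m counterclockwise.
Net load moment about support B = 3406 N·m counterclockwise.
Reaction R at support A is upward at 0 m, arm 4.8 m → moment R × 4.8 clockwise.
For rotational equilibrium, R × 4.8 = 3406, so R = 710 N.

R_A ≈ 710 N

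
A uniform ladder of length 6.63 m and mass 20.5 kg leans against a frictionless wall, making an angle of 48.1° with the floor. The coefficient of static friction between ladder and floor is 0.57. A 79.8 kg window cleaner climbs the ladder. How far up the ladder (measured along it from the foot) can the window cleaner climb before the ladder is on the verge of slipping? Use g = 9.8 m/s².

d ≈ 4.44 m

Choose the foot of the ladder as the axis so the floor normal and friction both act there and drop out.
Ladder weight 20.5×9.8 = 200.9 N acts at 3.315 m along the ladder; its horizontal arm is 3.315·cos48.1° = 2.214 m → τ = 444.8 N·m clockwise.
Window cleaner weight 79.8×9.8 = 782 N at distance d → arm d·cos48.1° → τ = 782·d·0.6678 clockwise.
Wall normal N at the top has arm L sinθ = 4.935 m counterclockwise, so Στ = 0 gives N·4.935 = 444.8 + 522.2·d.
ΣFy = 0 ⇒ N_floor = 982.9 N, so the maximum friction is μ_s·N_floor = 0.57×982.9 = 560.3 N. ΣFx = 0 ⇒ N_wall = f, so at the slipping point N = 560.3 N.
Substituting: 560.3×4.935 = 444.8 + 522.2·d ⇒ d = (2765 − 444.8) / 522.2 = 4.44 m.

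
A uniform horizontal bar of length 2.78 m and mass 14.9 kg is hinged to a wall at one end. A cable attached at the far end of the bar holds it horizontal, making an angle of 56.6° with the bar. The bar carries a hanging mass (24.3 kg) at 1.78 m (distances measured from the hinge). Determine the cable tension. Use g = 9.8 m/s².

Sum moments about the hinge (the unknown hinge reaction has zero arm there).
Beam weight: 14.9 × 9.8 = 146 N down at 1.39 m → arm 1.39 m, τ = 146 × 1.39 = 202.9 N·m clockwise.
Hanging mass: 24.3 × 9.8 = 238.1 N down at 1.78 m → arm 1.78 m, τ = 238.1 × 1.78 = 423.8 N·m clockwise.
Total clockwise load moment = 626.7 N·m.
The cable tension T acts at 2.78 m; only its component perpendicular to the bar, T sinθ, produces torque. sin 56.6° = 0.8348.
Balancing moments: T × 2.78 × 0.8348 = 626.7, giving T = 626.7 / 2.321 = 270 N.

T ≈ 270 N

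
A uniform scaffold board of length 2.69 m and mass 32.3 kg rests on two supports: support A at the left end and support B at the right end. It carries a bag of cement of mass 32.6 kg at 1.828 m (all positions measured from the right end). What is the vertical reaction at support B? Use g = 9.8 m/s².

R_B ≈ 261 N

Sum moments about support A (its reaction then has zero moment arm).
Beam weight: 32.3 × 9.8 = 316.5 N down at 1.345 m → arm 1.345 m, τ = 316.5 × 1.345 = 425.7 N·m clockwise.
Bag of cement: 32.6 × 9.8 = 319.5 N down at 1.828 m → arm 0.862 m, τ = 319.5 × 0.862 = 275.4 N·m clockwise.
Net load moment about support A = 701.1 N·m clockwise.
Reaction R at support B is upward at 0 m, arm 2.69 m → moment R × 2.69 counterclockwise.
For rotational equilibrium, R × 2.69 = 701.1, so R = 261 N.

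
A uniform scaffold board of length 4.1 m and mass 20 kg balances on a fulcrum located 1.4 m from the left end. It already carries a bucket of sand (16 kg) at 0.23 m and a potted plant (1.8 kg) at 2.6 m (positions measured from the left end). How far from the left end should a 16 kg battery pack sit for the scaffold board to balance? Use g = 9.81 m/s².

x ≈ 1.62 m from the left end

Taking torques about the fulcrum (at 1.4 m from the left end):
Beam weight: 20 × 9.81 = 196.2 N down at 2.05 m → arm 0.65 m, τ = 196.2 × 0.65 = 127.5 N·m clockwise.
Bucket of sand: 16 × 9.81 = 157 N down at 0.23 m → arm 1.17 m, τ = 157 × 1.17 = 183.7 N·m counterclockwise.
Potted plant: 1.8 × 9.81 = 17.66 N down at 2.6 m → arm 1.2 m, τ = 17.66 × 1.2 = 21.19 N·m clockwise.
Net moment of existing loads = 35.01 N·m counterclockwise.
The battery pack weighs 16 × 9.81 = 157 N and must supply an equal clockwise moment, so its lever arm about the fulcrum is 35.01 / 157 = 0.223 m.
That puts it at 1.4 + 0.223 = 1.62 m from the left end.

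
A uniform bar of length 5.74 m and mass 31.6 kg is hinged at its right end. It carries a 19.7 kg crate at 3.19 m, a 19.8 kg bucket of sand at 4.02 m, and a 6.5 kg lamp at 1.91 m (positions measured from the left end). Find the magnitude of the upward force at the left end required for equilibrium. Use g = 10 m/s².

Take moments about the right end.
Beam weight: 31.6 × 10 = 316 N down at 2.87 m → arm 2.87 m, τ = 316 × 2.87 = 906.9 N·m counterclockwise.
Crate: 19.7 × 10 = 197 N down at 3.19 m → arm 2.55 m, τ = 197 × 2.55 = 502.3 N·m counterclockwise.
Bucket of sand: 19.8 × 10 = 198 N down at 4.02 m → arm 1.72 m, τ = 198 × 1.72 = 340.6 N·m counterclockwise.
Lamp: 6.5 × 10 = 65 N down at 1.91 m → arm 3.83 m, τ = 65 × 3.83 = 249 N·m counterclockwise.
Net moment of the loads = 1999 N·m counterclockwise.
The upward force F acts at the left end, arm 5.74 m, giving F × 5.74 clockwise.
For rotational equilibrium, F × 5.74 = 1999, so F = 1999 / 5.74 = 348 N.

F ≈ 348 N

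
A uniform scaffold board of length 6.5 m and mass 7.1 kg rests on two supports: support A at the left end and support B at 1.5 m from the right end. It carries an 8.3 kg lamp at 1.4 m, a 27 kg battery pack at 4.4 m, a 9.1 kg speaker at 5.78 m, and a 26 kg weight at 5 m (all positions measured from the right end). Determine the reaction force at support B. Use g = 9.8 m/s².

Sum moments about support A (its reaction then has zero moment arm).
Beam weight: 7.1 × 9.8 = 69.58 N down at 3.25 m → arm 3.25 m, τ = 69.58 × 3.25 = 226.1 N·m clockwise.
Lamp: 8.3 × 9.8 = 81.34 N down at 1.4 m → arm 5.1 m, τ = 81.34 × 5.1 = 414.8 N·m clockwise.
Battery pack: 27 × 9.8 = 264.6 N down at 4.4 m → arm 2.1 m, τ = 264.6 × 2.1 = 555.7 N·m clockwise.
Speaker: 9.1 × 9.8 = 89.18 N down at 5.78 m → arm 0.72 m, τ = 89.18 × 0.72 = 64.21 N·m clockwise.
Weight: 26 × 9.8 = 254.8 N down at 5 m → arm 1.5 m, τ = 254.8 × 1.5 = 382.2 N·m clockwise.
Net load moment about support A = 1643 N·m clockwise.
Reaction R at support B is upward at 1.5 m, arm 5 m → moment R × 5 counterclockwise.
Balancing moments: R × 5 = 1643, giving R = 329 N.

R_B ≈ 329 N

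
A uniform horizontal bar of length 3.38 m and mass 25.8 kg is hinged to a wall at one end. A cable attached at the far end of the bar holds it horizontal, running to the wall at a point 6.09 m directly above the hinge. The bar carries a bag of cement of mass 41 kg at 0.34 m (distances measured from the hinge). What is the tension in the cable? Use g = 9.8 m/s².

T ≈ 191 N

Sum moments about the hinge (the unknown hinge reaction has zero arm there).
Beam weight: 25.8 × 9.8 = 252.8 N down at 1.69 m → arm 1.69 m, τ = 252.8 × 1.69 = 427.2 N·m clockwise.
Bag of cement: 41 × 9.8 = 401.8 N down at 0.34 m → arm 0.34 m, τ = 401.8 × 0.34 = 136.6 N·m clockwise.
Total clockwise load moment = 563.8 N·m.
The cable tension T acts at 3.38 m; only its component perpendicular to the bar, T sinθ, produces torque. sinθ = h/√(h²+d²) = 6.09/√(6.09²+3.38²) = 0.8744.
Στ = 0 ⇒ T × 3.38 × 0.8744 = 563.8 ⇒ T = 563.8 / 2.955 = 191 N.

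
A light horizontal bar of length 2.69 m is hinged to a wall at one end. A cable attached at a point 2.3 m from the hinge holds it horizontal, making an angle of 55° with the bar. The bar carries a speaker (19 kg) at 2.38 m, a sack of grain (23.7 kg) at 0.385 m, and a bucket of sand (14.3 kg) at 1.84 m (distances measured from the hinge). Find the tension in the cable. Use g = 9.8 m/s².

T ≈ 420 N

About the hinge:
Speaker: 19 × 9.8 = 186.2 N down at 2.38 m → arm 2.38 m, τ = 186.2 × 2.38 = 443.2 N·m clockwise.
Sack of grain: 23.7 × 9.8 = 232.3 N down at 0.385 m → arm 0.385 m, τ = 232.3 × 0.385 = 89.44 N·m clockwise.
Bucket of sand: 14.3 × 9.8 = 140.1 N down at 1.84 m → arm 1.84 m, τ = 140.1 × 1.84 = 257.8 N·m clockwise.
Total clockwise load moment = 790.4 N·m.
The cable tension T acts at 2.3 m; only its component perpendicular to the bar, T sinθ, produces torque. sin 55° = 0.8192.
Στ = 0 ⇒ T × 2.3 × 0.8192 = 790.4 ⇒ T = 790.4 / 1.884 = 420 N.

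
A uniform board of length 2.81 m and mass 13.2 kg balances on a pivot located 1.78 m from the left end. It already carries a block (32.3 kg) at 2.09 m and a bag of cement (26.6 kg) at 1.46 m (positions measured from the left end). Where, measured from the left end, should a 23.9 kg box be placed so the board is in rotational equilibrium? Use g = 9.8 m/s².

x ≈ 1.92 m from the left end

Taking torques about the pivot (at 1.78 m from the left end):
Beam weight: 13.2 × 9.8 = 129.4 N down at 1.405 m → arm 0.375 m, τ = 129.4 × 0.375 = 48.53 N·m counterclockwise.
Block: 32.3 × 9.8 = 316.5 N down at 2.09 m → arm 0.31 m, τ = 316.5 × 0.31 = 98.11 N·m clockwise.
Bag of cement: 26.6 × 9.8 = 260.7 N down at 1.46 m → arm 0.32 m, τ = 260.7 × 0.32 = 83.42 N·m counterclockwise.
Net moment of existing loads = 33.84 N·m counterclockwise.
The box weighs 23.9 × 9.8 = 234.2 N and must supply an equal clockwise moment, so its lever arm about the pivot is 33.84 / 234.2 = 0.144 m.
That puts it at 1.78 + 0.144 = 1.92 m from the left end.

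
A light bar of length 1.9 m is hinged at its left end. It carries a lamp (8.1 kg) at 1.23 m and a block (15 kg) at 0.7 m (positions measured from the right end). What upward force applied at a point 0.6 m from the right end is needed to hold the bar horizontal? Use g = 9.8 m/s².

Sum moments about the left end (the unknown pivot reaction has zero arm there).
Lamp: 8.1 × 9.8 = 79.38 N down at 1.23 m → arm 0.67 m, τ = 79.38 × 0.67 = 53.18 N·m clockwise.
Block: 15 × 9.8 = 147 N down at 0.7 m → arm 1.2 m, τ = 147 × 1.2 = 176.4 N·m clockwise.
Net moment of the loads = 229.6 N·m clockwise.
The upward force F acts at a point 0.6 m from the right end, arm 1.3 m, giving F × 1.3 counterclockwise.
Στ = 0 ⇒ F × 1.3 = 229.6 ⇒ F = 229.6 / 1.3 = 177 N.

F ≈ 177 N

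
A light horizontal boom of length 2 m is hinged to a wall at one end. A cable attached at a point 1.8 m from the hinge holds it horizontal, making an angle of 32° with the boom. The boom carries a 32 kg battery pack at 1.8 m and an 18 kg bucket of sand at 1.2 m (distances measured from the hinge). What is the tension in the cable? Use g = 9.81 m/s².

T ≈ 815 N

Choose the hinge as the axis so the unknown hinge reaction has zero arm there.
Battery pack: 32 × 9.81 = 313.9 N down at 1.8 m → arm 1.8 m, τ = 313.9 × 1.8 = 565 N·m clockwise.
Bucket of sand: 18 × 9.81 = 176.6 N down at 1.2 m → arm 1.2 m, τ = 176.6 × 1.2 = 211.9 N·m clockwise.
Total clockwise load moment = 776.9 N·m.
The cable tension T acts at 1.8 m; only its component perpendicular to the boom, T sinθ, produces torque. sin 32° = 0.5299.
Setting net torque to zero: T × 1.8 × 0.5299 = 776.9 → T = 776.9 / 0.9538 = 815 N.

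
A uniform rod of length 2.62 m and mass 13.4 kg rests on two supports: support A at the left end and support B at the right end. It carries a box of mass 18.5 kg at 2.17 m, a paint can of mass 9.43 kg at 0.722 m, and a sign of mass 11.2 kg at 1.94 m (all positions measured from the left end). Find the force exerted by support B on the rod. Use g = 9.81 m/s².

R_B ≈ 323 N

Sum moments about support A (its reaction then has zero moment arm).
Beam weight: 13.4 × 9.81 = 131.5 N down at 1.31 m → arm 1.31 m, τ = 131.5 × 1.31 = 172.3 N·m clockwise.
Box: 18.5 × 9.81 = 181.5 N down at 2.17 m → arm 2.17 m, τ = 181.5 × 2.17 = 393.9 N·m clockwise.
Paint can: 9.43 × 9.81 = 92.51 N down at 0.722 m → arm 0.722 m, τ = 92.51 × 0.722 = 66.79 N·m clockwise.
Sign: 11.2 × 9.81 = 109.9 N down at 1.94 m → arm 1.94 m, τ = 109.9 × 1.94 = 213.2 N·m clockwise.
Net load moment about support A = 846.2 N·m clockwise.
Reaction R at support B is upward at 2.62 m, arm 2.62 m → moment R × 2.62 counterclockwise.
Setting net torque to zero: R × 2.62 = 846.2 → R = 323 N.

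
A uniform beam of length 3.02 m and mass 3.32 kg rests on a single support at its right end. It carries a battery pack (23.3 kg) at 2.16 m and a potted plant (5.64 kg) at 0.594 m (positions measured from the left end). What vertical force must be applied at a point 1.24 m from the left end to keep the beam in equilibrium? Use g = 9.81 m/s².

F ≈ 213 N

About the right end:
Beam weight: 3.32 × 9.81 = 32.57 N down at 1.51 m → arm 1.51 m, τ = 32.57 × 1.51 = 49.18 N·m counterclockwise.
Battery pack: 23.3 × 9.81 = 228.6 N down at 2.16 m → arm 0.86 m, τ = 228.6 × 0.86 = 196.6 N·m counterclockwise.
Potted plant: 5.64 × 9.81 = 55.33 N down at 0.594 m → arm 2.426 m, τ = 55.33 × 2.426 = 134.2 N·m counterclockwise.
Net moment of the loads = 380 N·m counterclockwise.
The upward force F acts at a point 1.24 m from the left end, arm 1.78 m, giving F × 1.78 clockwise.
For rotational equilibrium, F × 1.78 = 380, so F = 380 / 1.78 = 213 N.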